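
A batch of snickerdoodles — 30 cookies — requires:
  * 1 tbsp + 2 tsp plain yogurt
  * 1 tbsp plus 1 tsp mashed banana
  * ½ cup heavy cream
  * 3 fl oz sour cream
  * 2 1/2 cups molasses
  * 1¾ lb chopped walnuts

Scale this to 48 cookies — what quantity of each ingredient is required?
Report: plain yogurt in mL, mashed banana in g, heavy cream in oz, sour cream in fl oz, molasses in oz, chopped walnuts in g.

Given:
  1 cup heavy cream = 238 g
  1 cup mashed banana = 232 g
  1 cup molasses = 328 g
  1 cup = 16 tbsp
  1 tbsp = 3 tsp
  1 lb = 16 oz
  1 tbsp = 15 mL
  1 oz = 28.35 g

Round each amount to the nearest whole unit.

Scaling factor: 48/30 = 8/5 = 1.6.
plain yogurt: (1 tbsp + 2 tsp = 5/3 tbsp) × 8/5 × 15 mL/tbsp = 40 mL
mashed banana: (1 tbsp + 1 tsp = 4/3 tbsp) × 8/5 ÷ 16 tbsp/cup × 232 g/cup ≈ 31 g
heavy cream: 0.5 cup × 8/5 × 238 g/cup ÷ 28.35 g/oz ≈ 7 oz
sour cream: 3 fl oz × 8/5 ≈ 5 fl oz
molasses: 2.5 cup × 8/5 × 328 g/cup ÷ 28.35 g/oz ≈ 46 oz
chopped walnuts: 1.75 lb × 8/5 × 16 oz/lb × 28.35 g/oz ≈ 1270 g

plain yogurt: 40 mL; mashed banana: 31 g; heavy cream: 7 oz; sour cream: 5 fl oz; molasses: 46 oz; chopped walnuts: 1270 g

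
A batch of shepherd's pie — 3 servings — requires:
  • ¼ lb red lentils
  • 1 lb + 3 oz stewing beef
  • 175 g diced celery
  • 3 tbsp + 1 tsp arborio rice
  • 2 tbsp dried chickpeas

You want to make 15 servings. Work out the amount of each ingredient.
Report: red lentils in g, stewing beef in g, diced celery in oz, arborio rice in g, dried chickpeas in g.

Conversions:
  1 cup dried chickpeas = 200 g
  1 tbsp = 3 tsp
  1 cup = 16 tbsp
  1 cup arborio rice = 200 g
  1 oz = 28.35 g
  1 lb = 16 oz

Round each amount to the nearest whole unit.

Scaling factor: 15/3 = 5.
red lentils: 0.25 lb × 5 × 16 oz/lb × 28.35 g/oz = 567 g
stewing beef: (1 lb + 3 oz = 1.1875 lb) × 5 × 16 oz/lb × 28.35 g/oz ≈ 2693 g
diced celery: 175 g × 5 ÷ 28.35 g/oz ≈ 31 oz
arborio rice: (3 tbsp + 1 tsp = 10/3 tbsp) × 5 ÷ 16 tbsp/cup × 200 g/cup ≈ 208 g
dried chickpeas: 2 tbsp × 5 ÷ 16 tbsp/cup × 200 g/cup = 125 g

red lentils: 567 g; stewing beef: 2693 g; diced celery: 31 oz; arborio rice: 208 g; dried chickpeas: 125 g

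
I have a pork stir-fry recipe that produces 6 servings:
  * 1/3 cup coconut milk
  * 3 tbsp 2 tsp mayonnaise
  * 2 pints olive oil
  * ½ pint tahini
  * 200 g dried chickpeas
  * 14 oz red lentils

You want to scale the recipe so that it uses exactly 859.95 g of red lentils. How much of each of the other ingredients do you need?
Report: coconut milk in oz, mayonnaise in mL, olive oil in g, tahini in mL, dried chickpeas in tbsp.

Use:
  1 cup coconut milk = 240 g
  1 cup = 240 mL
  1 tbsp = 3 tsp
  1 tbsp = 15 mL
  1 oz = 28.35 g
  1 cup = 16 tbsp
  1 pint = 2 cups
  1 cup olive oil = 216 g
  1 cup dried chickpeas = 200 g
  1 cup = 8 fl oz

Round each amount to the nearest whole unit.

coconut milk: 6 oz; mayonnaise: 119 mL; olive oil: 1872 g; tahini: 520 mL; dried chickpeas: 35 tbsp

The original recipe has 396.9 g of red lentils, so the scaling factor is 859.95 ÷ 396.9 = 13/6.
coconut milk: 1/3 cup × 13/6 × 240 g/cup ÷ 28.35 g/oz ≈ 6 oz
mayonnaise: (3 tbsp + 2 tsp = 11/3 tbsp) × 13/6 × 15 mL/tbsp ≈ 119 mL
olive oil: 2 pint × 13/6 × 2 cup/pint × 216 g/cup = 1872 g
tahini: 0.5 pint × 13/6 × 2 cup/pint × 240 mL/cup = 520 mL
dried chickpeas: 200 g × 13/6 ÷ 200 g/cup × 16 tbsp/cup ≈ 35 tbsp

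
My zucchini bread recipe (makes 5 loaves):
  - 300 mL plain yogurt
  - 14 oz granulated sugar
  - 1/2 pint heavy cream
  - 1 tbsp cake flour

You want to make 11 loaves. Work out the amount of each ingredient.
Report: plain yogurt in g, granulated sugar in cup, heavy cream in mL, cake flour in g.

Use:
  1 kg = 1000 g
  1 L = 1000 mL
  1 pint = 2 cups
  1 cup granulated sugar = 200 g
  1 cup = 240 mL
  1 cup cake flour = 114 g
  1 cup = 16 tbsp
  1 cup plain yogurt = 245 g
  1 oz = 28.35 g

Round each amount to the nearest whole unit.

plain yogurt: 674 g; granulated sugar: 4 cup; heavy cream: 528 mL; cake flour: 16 g

Scaling factor: 11/5 = 2.2.
plain yogurt: 300 mL × 11/5 ÷ 240 mL/cup × 245 g/cup ≈ 674 g
granulated sugar: 14 oz × 11/5 × 28.35 g/oz ÷ 200 g/cup ≈ 4 cup
heavy cream: 0.5 pint × 11/5 × 2 cup/pint × 240 mL/cup = 528 mL
cake flour: 1 tbsp × 11/5 ÷ 16 tbsp/cup × 114 g/cup ≈ 16 g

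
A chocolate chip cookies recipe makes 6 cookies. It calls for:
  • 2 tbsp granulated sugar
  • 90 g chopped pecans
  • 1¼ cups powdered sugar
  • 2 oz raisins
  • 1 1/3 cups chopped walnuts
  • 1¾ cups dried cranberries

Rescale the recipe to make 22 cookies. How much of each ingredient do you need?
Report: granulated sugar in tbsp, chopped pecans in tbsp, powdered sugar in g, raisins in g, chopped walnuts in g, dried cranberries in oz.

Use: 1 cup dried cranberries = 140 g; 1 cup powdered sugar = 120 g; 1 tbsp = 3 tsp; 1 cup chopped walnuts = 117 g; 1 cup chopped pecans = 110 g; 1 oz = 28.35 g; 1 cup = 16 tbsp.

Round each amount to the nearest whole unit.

Scaling factor: 22/6 = 11/3.
granulated sugar: 2 tbsp × 11/3 ≈ 7 tbsp
chopped pecans: 90 g × 11/3 ÷ 110 g/cup × 16 tbsp/cup = 48 tbsp
powdered sugar: 1.25 cup × 11/3 × 120 g/cup = 550 g
raisins: 2 oz × 11/3 × 28.35 g/oz ≈ 208 g
chopped walnuts: 4/3 cup × 11/3 × 117 g/cup = 572 g
dried cranberries: 1.75 cup × 11/3 × 140 g/cup ÷ 28.35 g/oz ≈ 32 oz

granulated sugar: 7 tbsp; chopped pecans: 48 tbsp; powdered sugar: 550 g; raisins: 208 g; chopped walnuts: 572 g; dried cranberries: 32 oz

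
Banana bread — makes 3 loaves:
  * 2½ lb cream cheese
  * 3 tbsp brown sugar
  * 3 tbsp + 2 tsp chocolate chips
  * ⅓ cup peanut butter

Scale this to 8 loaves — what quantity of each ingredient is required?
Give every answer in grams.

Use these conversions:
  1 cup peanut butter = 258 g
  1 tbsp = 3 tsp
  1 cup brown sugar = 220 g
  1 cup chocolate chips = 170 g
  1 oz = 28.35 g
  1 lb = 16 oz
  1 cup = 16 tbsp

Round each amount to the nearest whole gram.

Scaling factor: 8/3.
cream cheese: 2.5 lb × 8/3 × 16 oz/lb × 28.35 g/oz = 3024 g
brown sugar: 3 tbsp × 8/3 ÷ 16 tbsp/cup × 220 g/cup = 110 g
chocolate chips: (3 tbsp + 2 tsp = 11/3 tbsp) × 8/3 ÷ 16 tbsp/cup × 170 g/cup ≈ 104 g
peanut butter: 1/3 cup × 8/3 × 258 g/cup ≈ 229 g

cream cheese: 3024 g; brown sugar: 110 g; chocolate chips: 104 g; peanut butter: 229 g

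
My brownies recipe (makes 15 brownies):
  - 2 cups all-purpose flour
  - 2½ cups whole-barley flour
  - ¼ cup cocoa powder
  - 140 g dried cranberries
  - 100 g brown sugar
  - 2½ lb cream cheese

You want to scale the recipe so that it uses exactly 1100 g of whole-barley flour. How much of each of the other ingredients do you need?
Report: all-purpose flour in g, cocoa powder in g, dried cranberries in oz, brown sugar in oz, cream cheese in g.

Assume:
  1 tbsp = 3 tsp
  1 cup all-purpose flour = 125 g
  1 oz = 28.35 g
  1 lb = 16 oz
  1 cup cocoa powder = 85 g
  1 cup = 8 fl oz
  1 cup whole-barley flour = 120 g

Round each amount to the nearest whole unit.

all-purpose flour: 917 g; cocoa powder: 78 g; dried cranberries: 18 oz; brown sugar: 13 oz; cream cheese: 4158 g

The original recipe has 300 g of whole-barley flour, so the scaling factor is 1100 ÷ 300 = 11/3.
all-purpose flour: 2 cup × 11/3 × 125 g/cup ≈ 917 g
cocoa powder: 0.25 cup × 11/3 × 85 g/cup ≈ 78 g
dried cranberries: 140 g × 11/3 ÷ 28.35 g/oz ≈ 18 oz
brown sugar: 100 g × 11/3 ÷ 28.35 g/oz ≈ 13 oz
cream cheese: 2.5 lb × 11/3 × 16 oz/lb × 28.35 g/oz = 4158 g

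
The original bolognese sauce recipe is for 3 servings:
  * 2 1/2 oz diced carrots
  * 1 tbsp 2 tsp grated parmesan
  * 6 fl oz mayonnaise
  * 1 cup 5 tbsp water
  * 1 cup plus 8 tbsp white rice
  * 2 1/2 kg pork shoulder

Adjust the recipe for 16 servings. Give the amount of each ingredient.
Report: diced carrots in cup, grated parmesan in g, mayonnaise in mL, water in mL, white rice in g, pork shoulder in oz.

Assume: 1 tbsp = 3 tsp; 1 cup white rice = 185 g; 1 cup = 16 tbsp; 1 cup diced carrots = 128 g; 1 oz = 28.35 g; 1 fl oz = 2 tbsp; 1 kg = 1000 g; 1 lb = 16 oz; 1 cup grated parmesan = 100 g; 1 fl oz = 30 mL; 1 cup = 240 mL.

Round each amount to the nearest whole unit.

Scaling factor: 16/3.
diced carrots: 2.5 oz × 16/3 × 28.35 g/oz ÷ 128 g/cup ≈ 3 cup
grated parmesan: (1 tbsp + 2 tsp = 5/3 tbsp) × 16/3 ÷ 16 tbsp/cup × 100 g/cup ≈ 56 g
mayonnaise: 6 fl oz × 16/3 × 30 mL/fl oz = 960 mL
water: (1 cup + 5 tbsp = 1.3125 cup) × 16/3 × 240 mL/cup = 1680 mL
white rice: (1 cup + 8 tbsp = 1.5 cup) × 16/3 × 185 g/cup = 1480 g
pork shoulder: 2.5 kg × 16/3 × 1000 g/kg ÷ 28.35 g/oz ≈ 470 oz

diced carrots: 3 cup; grated parmesan: 56 g; mayonnaise: 960 mL; water: 1680 mL; white rice: 1480 g; pork shoulder: 470 oz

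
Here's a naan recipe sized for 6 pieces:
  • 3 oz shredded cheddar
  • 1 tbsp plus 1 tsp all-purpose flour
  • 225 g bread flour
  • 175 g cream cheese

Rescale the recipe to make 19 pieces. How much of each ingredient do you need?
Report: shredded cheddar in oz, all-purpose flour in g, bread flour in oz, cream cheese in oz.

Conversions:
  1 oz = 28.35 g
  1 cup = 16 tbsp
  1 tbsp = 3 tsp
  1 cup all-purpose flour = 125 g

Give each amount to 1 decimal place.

shredded cheddar: 9.5 oz; all-purpose flour: 33.0 g; bread flour: 25.1 oz; cream cheese: 19.5 oz

Scaling factor: 19/6.
shredded cheddar: 3 oz × 19/6 = 9.5 oz
all-purpose flour: (1 tbsp + 1 tsp = 4/3 tbsp) × 19/6 ÷ 16 tbsp/cup × 125 g/cup ≈ 33.0 g
bread flour: 225 g × 19/6 ÷ 28.35 g/oz ≈ 25.1 oz
cream cheese: 175 g × 19/6 ÷ 28.35 g/oz ≈ 19.5 oz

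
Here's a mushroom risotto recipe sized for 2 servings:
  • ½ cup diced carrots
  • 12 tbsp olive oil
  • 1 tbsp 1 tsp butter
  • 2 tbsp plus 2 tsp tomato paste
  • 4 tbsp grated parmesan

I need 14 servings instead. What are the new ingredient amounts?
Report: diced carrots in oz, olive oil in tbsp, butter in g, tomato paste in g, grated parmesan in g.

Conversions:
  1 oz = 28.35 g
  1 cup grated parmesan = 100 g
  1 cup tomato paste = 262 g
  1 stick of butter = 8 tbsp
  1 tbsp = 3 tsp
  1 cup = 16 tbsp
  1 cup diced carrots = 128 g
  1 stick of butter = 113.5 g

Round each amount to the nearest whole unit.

Scaling factor: 14/2 = 7.
diced carrots: 0.5 cup × 7 × 128 g/cup ÷ 28.35 g/oz ≈ 16 oz
olive oil: 12 tbsp × 7 = 84 tbsp
butter: (1 tbsp + 1 tsp = 4/3 tbsp) × 7 ÷ 8 tbsp/stick × 113.5 g/stick ≈ 132 g
tomato paste: (2 tbsp + 2 tsp = 8/3 tbsp) × 7 ÷ 16 tbsp/cup × 262 g/cup ≈ 306 g
grated parmesan: 4 tbsp × 7 ÷ 16 tbsp/cup × 100 g/cup = 175 g

diced carrots: 16 oz; olive oil: 84 tbsp; butter: 132 g; tomato paste: 306 g; grated parmesan: 175 g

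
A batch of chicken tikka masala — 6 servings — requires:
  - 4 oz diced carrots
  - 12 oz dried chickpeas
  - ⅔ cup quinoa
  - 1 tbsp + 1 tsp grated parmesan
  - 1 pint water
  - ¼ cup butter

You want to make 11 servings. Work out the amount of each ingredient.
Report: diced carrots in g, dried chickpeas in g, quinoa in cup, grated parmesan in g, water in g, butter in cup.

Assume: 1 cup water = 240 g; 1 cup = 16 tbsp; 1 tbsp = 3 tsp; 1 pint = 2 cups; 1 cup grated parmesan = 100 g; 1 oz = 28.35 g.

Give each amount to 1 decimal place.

diced carrots: 207.9 g; dried chickpeas: 623.7 g; quinoa: 1.2 cup; grated parmesan: 15.3 g; water: 880.0 g; butter: 0.5 cup

Scaling factor: 11/6.
diced carrots: 4 oz × 11/6 × 28.35 g/oz = 207.9 g
dried chickpeas: 12 oz × 11/6 × 28.35 g/oz = 623.7 g
quinoa: 2/3 cup × 11/6 ≈ 1.2 cup
grated parmesan: (1 tbsp + 1 tsp = 4/3 tbsp) × 11/6 ÷ 16 tbsp/cup × 100 g/cup ≈ 15.3 g
water: 1 pint × 11/6 × 2 cup/pint × 240 g/cup = 880.0 g
butter: 0.25 cup × 11/6 ≈ 0.5 cup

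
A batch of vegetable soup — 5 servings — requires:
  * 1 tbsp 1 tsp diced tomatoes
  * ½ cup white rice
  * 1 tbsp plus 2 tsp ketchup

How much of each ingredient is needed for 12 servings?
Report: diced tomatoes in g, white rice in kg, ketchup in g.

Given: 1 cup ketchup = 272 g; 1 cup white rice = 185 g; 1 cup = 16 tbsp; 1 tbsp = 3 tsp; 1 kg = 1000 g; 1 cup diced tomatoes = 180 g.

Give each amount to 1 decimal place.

diced tomatoes: 36.0 g; white rice: 0.2 kg; ketchup: 68.0 g

Scaling factor: 12/5 = 2.4.
diced tomatoes: (1 tbsp + 1 tsp = 4/3 tbsp) × 12/5 ÷ 16 tbsp/cup × 180 g/cup = 36.0 g
white rice: 0.5 cup × 12/5 × 185 g/cup ÷ 1000 g/kg ≈ 0.2 kg
ketchup: (1 tbsp + 2 tsp = 5/3 tbsp) × 12/5 ÷ 16 tbsp/cup × 272 g/cup = 68.0 g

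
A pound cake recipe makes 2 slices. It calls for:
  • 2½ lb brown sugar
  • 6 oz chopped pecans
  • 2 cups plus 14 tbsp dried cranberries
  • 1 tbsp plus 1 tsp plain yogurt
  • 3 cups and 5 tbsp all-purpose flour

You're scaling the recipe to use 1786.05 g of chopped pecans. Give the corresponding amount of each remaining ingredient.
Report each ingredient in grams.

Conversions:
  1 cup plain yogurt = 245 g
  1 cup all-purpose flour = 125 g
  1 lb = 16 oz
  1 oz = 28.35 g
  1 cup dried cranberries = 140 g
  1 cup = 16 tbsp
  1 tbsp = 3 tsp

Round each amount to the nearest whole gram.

The original recipe has 170.1 g of chopped pecans, so the scaling factor is 1786.05 ÷ 170.1 = 21/2 = 10.5.
brown sugar: 2.5 lb × 21/2 × 16 oz/lb × 28.35 g/oz = 11907 g
dried cranberries: (2 cup + 14 tbsp = 2.875 cup) × 21/2 × 140 g/cup ≈ 4226 g
plain yogurt: (1 tbsp + 1 tsp = 4/3 tbsp) × 21/2 ÷ 16 tbsp/cup × 245 g/cup ≈ 214 g
all-purpose flour: (3 cup + 5 tbsp = 3.3125 cup) × 21/2 × 125 g/cup ≈ 4348 g

brown sugar: 11907 g; dried cranberries: 4226 g; plain yogurt: 214 g; all-purpose flour: 4348 g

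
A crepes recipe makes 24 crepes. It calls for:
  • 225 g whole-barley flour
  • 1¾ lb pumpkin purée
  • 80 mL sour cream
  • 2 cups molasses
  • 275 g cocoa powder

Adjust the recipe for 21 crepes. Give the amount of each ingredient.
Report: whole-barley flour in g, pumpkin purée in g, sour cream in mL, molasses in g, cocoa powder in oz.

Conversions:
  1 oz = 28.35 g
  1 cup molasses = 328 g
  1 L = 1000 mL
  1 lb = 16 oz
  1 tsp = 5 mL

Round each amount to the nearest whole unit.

whole-barley flour: 197 g; pumpkin purée: 695 g; sour cream: 70 mL; molasses: 574 g; cocoa powder: 8 oz

Scaling factor: 21/24 = 7/8 = 0.875.
whole-barley flour: 225 g × 7/8 ≈ 197 g
pumpkin purée: 1.75 lb × 7/8 × 16 oz/lb × 28.35 g/oz ≈ 695 g
sour cream: 80 mL × 7/8 = 70 mL
molasses: 2 cup × 7/8 × 328 g/cup = 574 g
cocoa powder: 275 g × 7/8 ÷ 28.35 g/oz ≈ 8 oz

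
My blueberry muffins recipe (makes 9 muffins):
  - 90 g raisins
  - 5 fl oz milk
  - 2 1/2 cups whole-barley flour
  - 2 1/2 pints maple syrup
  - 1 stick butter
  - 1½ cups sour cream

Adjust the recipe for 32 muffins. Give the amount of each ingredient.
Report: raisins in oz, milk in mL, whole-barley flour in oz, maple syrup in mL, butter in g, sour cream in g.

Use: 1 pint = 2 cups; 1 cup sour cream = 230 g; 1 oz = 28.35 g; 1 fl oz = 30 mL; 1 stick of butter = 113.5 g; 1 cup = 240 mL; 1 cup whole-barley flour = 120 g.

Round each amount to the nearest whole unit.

raisins: 11 oz; milk: 533 mL; whole-barley flour: 38 oz; maple syrup: 4267 mL; butter: 404 g; sour cream: 1227 g

Scaling factor: 32/9.
raisins: 90 g × 32/9 ÷ 28.35 g/oz ≈ 11 oz
milk: 5 fl oz × 32/9 × 30 mL/fl oz ≈ 533 mL
whole-barley flour: 2.5 cup × 32/9 × 120 g/cup ÷ 28.35 g/oz ≈ 38 oz
maple syrup: 2.5 pint × 32/9 × 2 cup/pint × 240 mL/cup ≈ 4267 mL
butter: 1 stick × 32/9 × 113.5 g/stick ≈ 404 g
sour cream: 1.5 cup × 32/9 × 230 g/cup ≈ 1227 g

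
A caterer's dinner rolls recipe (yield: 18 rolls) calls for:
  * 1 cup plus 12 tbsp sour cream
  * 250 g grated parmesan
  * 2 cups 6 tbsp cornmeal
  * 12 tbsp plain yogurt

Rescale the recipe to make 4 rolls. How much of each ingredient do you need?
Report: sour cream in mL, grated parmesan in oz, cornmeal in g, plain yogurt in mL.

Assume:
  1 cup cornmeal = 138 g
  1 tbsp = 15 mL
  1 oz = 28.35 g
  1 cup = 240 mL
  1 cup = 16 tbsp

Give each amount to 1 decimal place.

Scaling factor: 4/18 = 2/9.
sour cream: (1 cup + 12 tbsp = 1.75 cup) × 2/9 × 240 mL/cup ≈ 93.3 mL
grated parmesan: 250 g × 2/9 ÷ 28.35 g/oz ≈ 2.0 oz
cornmeal: (2 cup + 6 tbsp = 2.375 cup) × 2/9 × 138 g/cup ≈ 72.8 g
plain yogurt: 12 tbsp × 2/9 × 15 mL/tbsp = 40.0 mL

sour cream: 93.3 mL; grated parmesan: 2.0 oz; cornmeal: 72.8 g; plain yogurt: 40.0 mL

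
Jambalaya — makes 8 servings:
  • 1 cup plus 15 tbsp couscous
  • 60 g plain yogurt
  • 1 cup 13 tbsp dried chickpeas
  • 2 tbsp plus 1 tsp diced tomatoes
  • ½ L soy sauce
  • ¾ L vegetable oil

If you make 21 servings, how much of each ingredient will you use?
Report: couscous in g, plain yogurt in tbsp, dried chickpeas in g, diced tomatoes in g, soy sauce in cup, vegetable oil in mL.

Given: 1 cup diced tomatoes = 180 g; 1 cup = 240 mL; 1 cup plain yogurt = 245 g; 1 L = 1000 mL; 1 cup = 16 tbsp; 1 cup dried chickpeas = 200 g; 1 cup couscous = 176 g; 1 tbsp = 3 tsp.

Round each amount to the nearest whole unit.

Scaling factor: 21/8 = 2.625.
couscous: (1 cup + 15 tbsp = 1.9375 cup) × 21/8 × 176 g/cup ≈ 895 g
plain yogurt: 60 g × 21/8 ÷ 245 g/cup × 16 tbsp/cup ≈ 10 tbsp
dried chickpeas: (1 cup + 13 tbsp = 1.8125 cup) × 21/8 × 200 g/cup ≈ 952 g
diced tomatoes: (2 tbsp + 1 tsp = 7/3 tbsp) × 21/8 ÷ 16 tbsp/cup × 180 g/cup ≈ 69 g
soy sauce: 0.5 L × 21/8 × 1000 mL/L ÷ 240 mL/cup ≈ 5 cup
vegetable oil: 0.75 L × 21/8 × 1000 mL/L ≈ 1969 mL

couscous: 895 g; plain yogurt: 10 tbsp; dried chickpeas: 952 g; diced tomatoes: 69 g; soy sauce: 5 cup; vegetable oil: 1969 mL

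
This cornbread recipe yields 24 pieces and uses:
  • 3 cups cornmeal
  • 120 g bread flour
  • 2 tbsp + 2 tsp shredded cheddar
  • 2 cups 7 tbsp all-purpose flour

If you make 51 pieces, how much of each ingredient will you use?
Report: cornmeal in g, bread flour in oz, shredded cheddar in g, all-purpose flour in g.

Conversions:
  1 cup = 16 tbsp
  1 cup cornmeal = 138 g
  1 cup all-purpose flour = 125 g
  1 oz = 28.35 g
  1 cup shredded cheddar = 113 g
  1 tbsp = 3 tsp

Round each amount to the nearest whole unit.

cornmeal: 880 g; bread flour: 9 oz; shredded cheddar: 40 g; all-purpose flour: 647 g

Scaling factor: 51/24 = 17/8 = 2.125.
cornmeal: 3 cup × 17/8 × 138 g/cup ≈ 880 g
bread flour: 120 g × 17/8 ÷ 28.35 g/oz ≈ 9 oz
shredded cheddar: (2 tbsp + 2 tsp = 8/3 tbsp) × 17/8 ÷ 16 tbsp/cup × 113 g/cup ≈ 40 g
all-purpose flour: (2 cup + 7 tbsp = 2.4375 cup) × 17/8 × 125 g/cup ≈ 647 g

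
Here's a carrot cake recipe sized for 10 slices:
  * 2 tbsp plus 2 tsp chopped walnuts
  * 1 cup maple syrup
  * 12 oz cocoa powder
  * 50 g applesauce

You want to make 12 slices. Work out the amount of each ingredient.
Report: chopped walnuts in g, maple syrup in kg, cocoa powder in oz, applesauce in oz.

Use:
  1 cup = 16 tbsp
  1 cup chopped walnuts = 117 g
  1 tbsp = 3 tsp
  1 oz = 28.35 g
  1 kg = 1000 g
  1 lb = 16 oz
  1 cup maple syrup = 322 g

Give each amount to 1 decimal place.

chopped walnuts: 23.4 g; maple syrup: 0.4 kg; cocoa powder: 14.4 oz; applesauce: 2.1 oz

Scaling factor: 12/10 = 6/5 = 1.2.
chopped walnuts: (2 tbsp + 2 tsp = 8/3 tbsp) × 6/5 ÷ 16 tbsp/cup × 117 g/cup = 23.4 g
maple syrup: 1 cup × 6/5 × 322 g/cup ÷ 1000 g/kg ≈ 0.4 kg
cocoa powder: 12 oz × 6/5 = 14.4 oz
applesauce: 50 g × 6/5 ÷ 28.35 g/oz ≈ 2.1 oz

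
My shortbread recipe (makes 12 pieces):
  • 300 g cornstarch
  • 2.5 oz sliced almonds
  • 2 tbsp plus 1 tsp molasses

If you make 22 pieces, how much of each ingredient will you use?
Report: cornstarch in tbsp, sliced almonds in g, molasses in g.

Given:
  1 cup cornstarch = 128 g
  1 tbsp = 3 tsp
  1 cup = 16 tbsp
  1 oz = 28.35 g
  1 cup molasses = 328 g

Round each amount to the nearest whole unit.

cornstarch: 69 tbsp; sliced almonds: 130 g; molasses: 88 g

Scaling factor: 22/12 = 11/6.
cornstarch: 300 g × 11/6 ÷ 128 g/cup × 16 tbsp/cup ≈ 69 tbsp
sliced almonds: 2.5 oz × 11/6 × 28.35 g/oz ≈ 130 g
molasses: (2 tbsp + 1 tsp = 7/3 tbsp) × 11/6 ÷ 16 tbsp/cup × 328 g/cup ≈ 88 g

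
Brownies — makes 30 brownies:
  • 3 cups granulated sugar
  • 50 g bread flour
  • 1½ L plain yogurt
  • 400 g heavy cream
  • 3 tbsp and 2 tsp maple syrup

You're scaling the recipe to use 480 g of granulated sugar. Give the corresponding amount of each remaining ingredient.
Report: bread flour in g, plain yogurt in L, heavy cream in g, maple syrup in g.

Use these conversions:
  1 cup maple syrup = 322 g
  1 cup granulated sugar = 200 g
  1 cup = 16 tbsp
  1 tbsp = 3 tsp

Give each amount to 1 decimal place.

The original recipe has 600 g of granulated sugar, so the scaling factor is 480 ÷ 600 = 4/5 = 0.8.
bread flour: 50 g × 4/5 = 40.0 g
plain yogurt: 1.5 L × 4/5 = 1.2 L
heavy cream: 400 g × 4/5 = 320.0 g
maple syrup: (3 tbsp + 2 tsp = 11/3 tbsp) × 4/5 ÷ 16 tbsp/cup × 322 g/cup ≈ 59.0 g

bread flour: 40.0 g; plain yogurt: 1.2 L; heavy cream: 320.0 g; maple syrup: 59.0 g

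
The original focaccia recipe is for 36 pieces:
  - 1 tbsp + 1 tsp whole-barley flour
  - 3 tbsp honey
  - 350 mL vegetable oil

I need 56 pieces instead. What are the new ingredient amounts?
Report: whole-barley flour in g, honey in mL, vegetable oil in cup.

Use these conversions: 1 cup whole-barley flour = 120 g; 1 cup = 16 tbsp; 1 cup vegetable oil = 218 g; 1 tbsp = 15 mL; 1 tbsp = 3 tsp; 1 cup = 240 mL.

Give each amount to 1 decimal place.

whole-barley flour: 15.6 g; honey: 70.0 mL; vegetable oil: 2.3 cup

Scaling factor: 56/36 = 14/9.
whole-barley flour: (1 tbsp + 1 tsp = 4/3 tbsp) × 14/9 ÷ 16 tbsp/cup × 120 g/cup ≈ 15.6 g
honey: 3 tbsp × 14/9 × 15 mL/tbsp = 70.0 mL
vegetable oil: 350 mL × 14/9 ÷ 240 mL/cup ≈ 2.3 cup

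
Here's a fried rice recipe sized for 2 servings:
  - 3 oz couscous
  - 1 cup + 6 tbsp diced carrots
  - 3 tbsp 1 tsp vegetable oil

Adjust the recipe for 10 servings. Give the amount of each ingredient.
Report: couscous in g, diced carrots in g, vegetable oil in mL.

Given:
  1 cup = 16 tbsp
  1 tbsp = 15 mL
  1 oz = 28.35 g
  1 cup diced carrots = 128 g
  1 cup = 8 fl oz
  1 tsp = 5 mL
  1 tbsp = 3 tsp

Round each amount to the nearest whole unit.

Scaling factor: 10/2 = 5.
couscous: 3 oz × 5 × 28.35 g/oz ≈ 425 g
diced carrots: (1 cup + 6 tbsp = 1.375 cup) × 5 × 128 g/cup = 880 g
vegetable oil: (3 tbsp + 1 tsp = 10/3 tbsp) × 5 × 15 mL/tbsp = 250 mL

couscous: 425 g; diced carrots: 880 g; vegetable oil: 250 mL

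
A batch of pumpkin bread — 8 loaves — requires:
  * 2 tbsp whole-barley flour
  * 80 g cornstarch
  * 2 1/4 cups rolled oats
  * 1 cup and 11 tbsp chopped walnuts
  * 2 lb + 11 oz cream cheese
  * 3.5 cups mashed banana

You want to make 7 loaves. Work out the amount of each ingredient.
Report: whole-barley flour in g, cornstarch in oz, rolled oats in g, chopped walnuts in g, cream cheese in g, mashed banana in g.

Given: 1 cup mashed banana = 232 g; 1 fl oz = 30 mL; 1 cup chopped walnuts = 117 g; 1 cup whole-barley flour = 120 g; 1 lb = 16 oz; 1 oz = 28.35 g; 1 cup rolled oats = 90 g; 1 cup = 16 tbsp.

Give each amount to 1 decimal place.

Scaling factor: 7/8 = 0.875.
whole-barley flour: 2 tbsp × 7/8 ÷ 16 tbsp/cup × 120 g/cup ≈ 13.1 g
cornstarch: 80 g × 7/8 ÷ 28.35 g/oz ≈ 2.5 oz
rolled oats: 2.25 cup × 7/8 × 90 g/cup ≈ 177.2 g
chopped walnuts: (1 cup + 11 tbsp = 1.6875 cup) × 7/8 × 117 g/cup ≈ 172.8 g
cream cheese: (2 lb + 11 oz = 2.6875 lb) × 7/8 × 16 oz/lb × 28.35 g/oz ≈ 1066.7 g
mashed banana: 3.5 cup × 7/8 × 232 g/cup = 710.5 g

whole-barley flour: 13.1 g; cornstarch: 2.5 oz; rolled oats: 177.2 g; chopped walnuts: 172.8 g; cream cheese: 1066.7 g; mashed banana: 710.5 g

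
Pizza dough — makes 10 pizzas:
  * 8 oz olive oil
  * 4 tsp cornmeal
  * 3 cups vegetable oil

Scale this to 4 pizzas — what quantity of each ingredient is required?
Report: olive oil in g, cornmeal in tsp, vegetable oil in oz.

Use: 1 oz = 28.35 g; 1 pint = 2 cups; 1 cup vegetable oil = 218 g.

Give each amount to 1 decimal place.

Scaling factor: 4/10 = 2/5 = 0.4.
olive oil: 8 oz × 2/5 × 28.35 g/oz ≈ 90.7 g
cornmeal: 4 tsp × 2/5 = 1.6 tsp
vegetable oil: 3 cup × 2/5 × 218 g/cup ÷ 28.35 g/oz ≈ 9.2 oz

olive oil: 90.7 g; cornmeal: 1.6 tsp; vegetable oil: 9.2 oz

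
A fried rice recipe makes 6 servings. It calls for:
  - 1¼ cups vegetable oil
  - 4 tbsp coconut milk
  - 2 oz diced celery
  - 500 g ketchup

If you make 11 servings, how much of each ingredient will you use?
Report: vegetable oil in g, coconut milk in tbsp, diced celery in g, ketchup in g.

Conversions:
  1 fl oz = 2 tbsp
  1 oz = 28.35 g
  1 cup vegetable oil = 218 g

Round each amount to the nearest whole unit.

Scaling factor: 11/6.
vegetable oil: 1.25 cup × 11/6 × 218 g/cup ≈ 500 g
coconut milk: 4 tbsp × 11/6 ≈ 7 tbsp
diced celery: 2 oz × 11/6 × 28.35 g/oz ≈ 104 g
ketchup: 500 g × 11/6 ≈ 917 g

vegetable oil: 500 g; coconut milk: 7 tbsp; diced celery: 104 g; ketchup: 917 g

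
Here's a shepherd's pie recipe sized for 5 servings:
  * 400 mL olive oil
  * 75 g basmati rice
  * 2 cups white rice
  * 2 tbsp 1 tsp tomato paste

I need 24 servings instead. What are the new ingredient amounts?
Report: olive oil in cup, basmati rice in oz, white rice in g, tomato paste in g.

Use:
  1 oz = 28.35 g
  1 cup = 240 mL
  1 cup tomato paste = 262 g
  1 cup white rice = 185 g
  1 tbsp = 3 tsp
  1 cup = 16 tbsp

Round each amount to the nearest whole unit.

olive oil: 8 cup; basmati rice: 13 oz; white rice: 1776 g; tomato paste: 183 g

Scaling factor: 24/5 = 4.8.
olive oil: 400 mL × 24/5 ÷ 240 mL/cup = 8 cup
basmati rice: 75 g × 24/5 ÷ 28.35 g/oz ≈ 13 oz
white rice: 2 cup × 24/5 × 185 g/cup = 1776 g
tomato paste: (2 tbsp + 1 tsp = 7/3 tbsp) × 24/5 ÷ 16 tbsp/cup × 262 g/cup ≈ 183 g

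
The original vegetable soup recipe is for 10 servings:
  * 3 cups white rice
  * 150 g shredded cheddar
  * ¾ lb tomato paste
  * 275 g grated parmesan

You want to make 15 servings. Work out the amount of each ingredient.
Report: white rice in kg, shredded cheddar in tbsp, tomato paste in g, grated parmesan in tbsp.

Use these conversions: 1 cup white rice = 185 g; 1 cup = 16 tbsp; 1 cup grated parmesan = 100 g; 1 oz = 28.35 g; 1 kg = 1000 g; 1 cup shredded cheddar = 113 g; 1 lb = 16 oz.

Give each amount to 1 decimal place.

white rice: 0.8 kg; shredded cheddar: 31.9 tbsp; tomato paste: 510.3 g; grated parmesan: 66.0 tbsp

Scaling factor: 15/10 = 3/2 = 1.5.
white rice: 3 cup × 3/2 × 185 g/cup ÷ 1000 g/kg ≈ 0.8 kg
shredded cheddar: 150 g × 3/2 ÷ 113 g/cup × 16 tbsp/cup ≈ 31.9 tbsp
tomato paste: 0.75 lb × 3/2 × 16 oz/lb × 28.35 g/oz = 510.3 g
grated parmesan: 275 g × 3/2 ÷ 100 g/cup × 16 tbsp/cup = 66.0 tbsp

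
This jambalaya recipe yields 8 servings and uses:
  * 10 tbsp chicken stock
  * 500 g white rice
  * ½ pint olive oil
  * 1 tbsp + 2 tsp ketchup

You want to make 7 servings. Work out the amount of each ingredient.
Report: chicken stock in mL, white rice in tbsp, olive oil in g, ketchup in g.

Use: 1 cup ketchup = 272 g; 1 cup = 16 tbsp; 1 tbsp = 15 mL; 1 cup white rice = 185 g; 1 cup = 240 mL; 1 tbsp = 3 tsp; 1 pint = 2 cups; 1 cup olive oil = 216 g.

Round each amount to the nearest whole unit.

Scaling factor: 7/8 = 0.875.
chicken stock: 10 tbsp × 7/8 × 15 mL/tbsp ≈ 131 mL
white rice: 500 g × 7/8 ÷ 185 g/cup × 16 tbsp/cup ≈ 38 tbsp
olive oil: 0.5 pint × 7/8 × 2 cup/pint × 216 g/cup = 189 g
ketchup: (1 tbsp + 2 tsp = 5/3 tbsp) × 7/8 ÷ 16 tbsp/cup × 272 g/cup ≈ 25 g

chicken stock: 131 mL; white rice: 38 tbsp; olive oil: 189 g; ketchup: 25 g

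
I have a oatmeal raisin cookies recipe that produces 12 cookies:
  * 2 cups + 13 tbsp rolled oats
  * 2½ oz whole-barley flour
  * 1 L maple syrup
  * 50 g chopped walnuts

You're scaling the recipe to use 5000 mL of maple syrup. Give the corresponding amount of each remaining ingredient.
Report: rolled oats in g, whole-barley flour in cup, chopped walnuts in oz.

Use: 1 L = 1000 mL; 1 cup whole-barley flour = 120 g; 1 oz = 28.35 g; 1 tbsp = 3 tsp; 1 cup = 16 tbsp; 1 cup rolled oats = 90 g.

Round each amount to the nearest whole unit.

rolled oats: 1266 g; whole-barley flour: 3 cup; chopped walnuts: 9 oz

The original recipe has 1000 mL of maple syrup, so the scaling factor is 5000 ÷ 1000 = 5.
rolled oats: (2 cup + 13 tbsp = 2.8125 cup) × 5 × 90 g/cup ≈ 1266 g
whole-barley flour: 2.5 oz × 5 × 28.35 g/oz ÷ 120 g/cup ≈ 3 cup
chopped walnuts: 50 g × 5 ÷ 28.35 g/oz ≈ 9 oz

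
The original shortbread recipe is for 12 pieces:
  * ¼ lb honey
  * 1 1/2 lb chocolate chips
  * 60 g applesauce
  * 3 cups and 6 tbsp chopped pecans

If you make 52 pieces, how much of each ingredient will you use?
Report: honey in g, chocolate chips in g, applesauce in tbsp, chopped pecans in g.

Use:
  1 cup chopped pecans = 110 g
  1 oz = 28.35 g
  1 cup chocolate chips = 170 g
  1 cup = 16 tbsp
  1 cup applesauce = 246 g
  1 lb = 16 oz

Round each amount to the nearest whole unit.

honey: 491 g; chocolate chips: 2948 g; applesauce: 17 tbsp; chopped pecans: 1609 g

Scaling factor: 52/12 = 13/3.
honey: 0.25 lb × 13/3 × 16 oz/lb × 28.35 g/oz ≈ 491 g
chocolate chips: 1.5 lb × 13/3 × 16 oz/lb × 28.35 g/oz ≈ 2948 g
applesauce: 60 g × 13/3 ÷ 246 g/cup × 16 tbsp/cup ≈ 17 tbsp
chopped pecans: (3 cup + 6 tbsp = 3.375 cup) × 13/3 × 110 g/cup ≈ 1609 g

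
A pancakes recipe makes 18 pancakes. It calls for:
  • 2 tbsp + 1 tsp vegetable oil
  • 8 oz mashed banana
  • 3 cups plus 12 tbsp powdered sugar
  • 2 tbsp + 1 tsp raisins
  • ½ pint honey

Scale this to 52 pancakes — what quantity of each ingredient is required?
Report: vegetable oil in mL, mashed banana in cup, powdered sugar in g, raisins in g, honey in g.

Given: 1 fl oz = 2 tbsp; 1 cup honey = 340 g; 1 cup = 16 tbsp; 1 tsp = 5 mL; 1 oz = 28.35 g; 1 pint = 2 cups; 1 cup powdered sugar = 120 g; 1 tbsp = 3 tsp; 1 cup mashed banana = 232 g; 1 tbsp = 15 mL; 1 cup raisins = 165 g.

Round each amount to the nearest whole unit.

vegetable oil: 101 mL; mashed banana: 3 cup; powdered sugar: 1300 g; raisins: 70 g; honey: 982 g

Scaling factor: 52/18 = 26/9.
vegetable oil: (2 tbsp + 1 tsp = 7/3 tbsp) × 26/9 × 15 mL/tbsp ≈ 101 mL
mashed banana: 8 oz × 26/9 × 28.35 g/oz ÷ 232 g/cup ≈ 3 cup
powdered sugar: (3 cup + 12 tbsp = 3.75 cup) × 26/9 × 120 g/cup = 1300 g
raisins: (2 tbsp + 1 tsp = 7/3 tbsp) × 26/9 ÷ 16 tbsp/cup × 165 g/cup ≈ 70 g
honey: 0.5 pint × 26/9 × 2 cup/pint × 340 g/cup ≈ 982 g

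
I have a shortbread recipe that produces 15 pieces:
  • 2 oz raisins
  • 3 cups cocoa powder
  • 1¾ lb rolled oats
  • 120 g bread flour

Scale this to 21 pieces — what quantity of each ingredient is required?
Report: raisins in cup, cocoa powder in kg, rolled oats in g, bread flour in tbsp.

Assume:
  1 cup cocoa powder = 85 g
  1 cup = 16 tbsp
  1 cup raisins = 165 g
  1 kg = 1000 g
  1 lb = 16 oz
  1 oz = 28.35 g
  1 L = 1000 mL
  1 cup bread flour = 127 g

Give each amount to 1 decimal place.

Scaling factor: 21/15 = 7/5 = 1.4.
raisins: 2 oz × 7/5 × 28.35 g/oz ÷ 165 g/cup ≈ 0.5 cup
cocoa powder: 3 cup × 7/5 × 85 g/cup ÷ 1000 g/kg ≈ 0.4 kg
rolled oats: 1.75 lb × 7/5 × 16 oz/lb × 28.35 g/oz ≈ 1111.3 g
bread flour: 120 g × 7/5 ÷ 127 g/cup × 16 tbsp/cup ≈ 21.2 tbsp

raisins: 0.5 cup; cocoa powder: 0.4 kg; rolled oats: 1111.3 g; bread flour: 21.2 tbsp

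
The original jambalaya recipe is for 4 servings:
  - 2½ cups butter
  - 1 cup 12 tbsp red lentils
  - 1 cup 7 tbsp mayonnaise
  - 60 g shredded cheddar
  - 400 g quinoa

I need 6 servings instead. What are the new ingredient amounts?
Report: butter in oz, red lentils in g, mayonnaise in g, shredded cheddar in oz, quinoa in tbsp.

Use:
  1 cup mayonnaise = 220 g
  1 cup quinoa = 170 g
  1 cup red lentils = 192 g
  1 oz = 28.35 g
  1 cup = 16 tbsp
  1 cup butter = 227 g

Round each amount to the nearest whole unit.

butter: 30 oz; red lentils: 504 g; mayonnaise: 474 g; shredded cheddar: 3 oz; quinoa: 56 tbsp

Scaling factor: 6/4 = 3/2 = 1.5.
butter: 2.5 cup × 3/2 × 227 g/cup ÷ 28.35 g/oz ≈ 30 oz
red lentils: (1 cup + 12 tbsp = 1.75 cup) × 3/2 × 192 g/cup = 504 g
mayonnaise: (1 cup + 7 tbsp = 1.4375 cup) × 3/2 × 220 g/cup ≈ 474 g
shredded cheddar: 60 g × 3/2 ÷ 28.35 g/oz ≈ 3 oz
quinoa: 400 g × 3/2 ÷ 170 g/cup × 16 tbsp/cup ≈ 56 tbsp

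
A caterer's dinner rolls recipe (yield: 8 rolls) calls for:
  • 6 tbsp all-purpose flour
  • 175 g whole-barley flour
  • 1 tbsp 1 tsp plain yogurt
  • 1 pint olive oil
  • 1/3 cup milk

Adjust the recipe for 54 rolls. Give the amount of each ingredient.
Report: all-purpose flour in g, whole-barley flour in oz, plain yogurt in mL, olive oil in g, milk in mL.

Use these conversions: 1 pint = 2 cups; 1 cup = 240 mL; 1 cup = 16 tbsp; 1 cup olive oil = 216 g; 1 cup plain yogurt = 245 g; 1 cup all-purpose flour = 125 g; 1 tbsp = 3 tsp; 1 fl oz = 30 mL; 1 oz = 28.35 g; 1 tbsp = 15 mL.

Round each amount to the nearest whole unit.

Scaling factor: 54/8 = 27/4 = 6.75.
all-purpose flour: 6 tbsp × 27/4 ÷ 16 tbsp/cup × 125 g/cup ≈ 316 g
whole-barley flour: 175 g × 27/4 ÷ 28.35 g/oz ≈ 42 oz
plain yogurt: (1 tbsp + 1 tsp = 4/3 tbsp) × 27/4 × 15 mL/tbsp = 135 mL
olive oil: 1 pint × 27/4 × 2 cup/pint × 216 g/cup = 2916 g
milk: 1/3 cup × 27/4 × 240 mL/cup = 540 mL

all-purpose flour: 316 g; whole-barley flour: 42 oz; plain yogurt: 135 mL; olive oil: 2916 g; milk: 540 mL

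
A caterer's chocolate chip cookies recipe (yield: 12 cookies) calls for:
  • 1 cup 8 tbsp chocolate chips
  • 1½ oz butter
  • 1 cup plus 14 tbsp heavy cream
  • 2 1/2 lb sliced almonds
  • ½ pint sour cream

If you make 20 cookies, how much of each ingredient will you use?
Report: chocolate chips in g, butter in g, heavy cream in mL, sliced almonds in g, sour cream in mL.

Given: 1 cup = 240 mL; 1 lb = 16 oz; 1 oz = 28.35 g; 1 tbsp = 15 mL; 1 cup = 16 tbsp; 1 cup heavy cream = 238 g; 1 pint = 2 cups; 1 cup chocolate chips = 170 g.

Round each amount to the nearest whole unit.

chocolate chips: 425 g; butter: 71 g; heavy cream: 750 mL; sliced almonds: 1890 g; sour cream: 400 mL

Scaling factor: 20/12 = 5/3.
chocolate chips: (1 cup + 8 tbsp = 1.5 cup) × 5/3 × 170 g/cup = 425 g
butter: 1.5 oz × 5/3 × 28.35 g/oz ≈ 71 g
heavy cream: (1 cup + 14 tbsp = 1.875 cup) × 5/3 × 240 mL/cup = 750 mL
sliced almonds: 2.5 lb × 5/3 × 16 oz/lb × 28.35 g/oz = 1890 g
sour cream: 0.5 pint × 5/3 × 2 cup/pint × 240 mL/cup = 400 mL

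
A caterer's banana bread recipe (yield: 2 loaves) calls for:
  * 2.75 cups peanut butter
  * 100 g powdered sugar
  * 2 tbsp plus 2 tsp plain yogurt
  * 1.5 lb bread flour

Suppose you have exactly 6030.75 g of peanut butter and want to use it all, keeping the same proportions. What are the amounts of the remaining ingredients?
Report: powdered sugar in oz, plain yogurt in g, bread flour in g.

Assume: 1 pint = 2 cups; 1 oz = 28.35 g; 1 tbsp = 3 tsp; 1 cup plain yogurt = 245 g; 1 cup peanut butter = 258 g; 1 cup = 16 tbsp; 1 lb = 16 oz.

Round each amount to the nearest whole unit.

The original recipe has 709.5 g of peanut butter, so the scaling factor is 6030.75 ÷ 709.5 = 17/2 = 8.5.
powdered sugar: 100 g × 17/2 ÷ 28.35 g/oz ≈ 30 oz
plain yogurt: (2 tbsp + 2 tsp = 8/3 tbsp) × 17/2 ÷ 16 tbsp/cup × 245 g/cup ≈ 347 g
bread flour: 1.5 lb × 17/2 × 16 oz/lb × 28.35 g/oz ≈ 5783 g

powdered sugar: 30 oz; plain yogurt: 347 g; bread flour: 5783 g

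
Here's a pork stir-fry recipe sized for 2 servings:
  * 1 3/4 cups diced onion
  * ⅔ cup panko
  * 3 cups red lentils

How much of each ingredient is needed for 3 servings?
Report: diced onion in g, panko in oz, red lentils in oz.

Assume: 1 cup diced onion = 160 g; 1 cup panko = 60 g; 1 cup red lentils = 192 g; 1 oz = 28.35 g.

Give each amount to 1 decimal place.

diced onion: 420.0 g; panko: 2.1 oz; red lentils: 30.5 oz

Scaling factor: 3/2 = 1.5.
diced onion: 1.75 cup × 3/2 × 160 g/cup = 420.0 g
panko: 2/3 cup × 3/2 × 60 g/cup ÷ 28.35 g/oz ≈ 2.1 oz
red lentils: 3 cup × 3/2 × 192 g/cup ÷ 28.35 g/oz ≈ 30.5 oz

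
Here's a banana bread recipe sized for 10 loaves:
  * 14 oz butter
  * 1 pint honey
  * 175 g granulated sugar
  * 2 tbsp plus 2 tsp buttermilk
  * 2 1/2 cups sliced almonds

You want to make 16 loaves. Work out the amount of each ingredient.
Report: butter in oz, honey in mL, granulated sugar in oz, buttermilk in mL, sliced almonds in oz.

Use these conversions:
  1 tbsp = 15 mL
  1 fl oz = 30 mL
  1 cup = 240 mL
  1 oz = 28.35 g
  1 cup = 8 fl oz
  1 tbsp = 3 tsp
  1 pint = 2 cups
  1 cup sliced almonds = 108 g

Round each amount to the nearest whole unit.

Scaling factor: 16/10 = 8/5 = 1.6.
butter: 14 oz × 8/5 ≈ 22 oz
honey: 1 pint × 8/5 × 2 cup/pint × 240 mL/cup = 768 mL
granulated sugar: 175 g × 8/5 ÷ 28.35 g/oz ≈ 10 oz
buttermilk: (2 tbsp + 2 tsp = 8/3 tbsp) × 8/5 × 15 mL/tbsp = 64 mL
sliced almonds: 2.5 cup × 8/5 × 108 g/cup ÷ 28.35 g/oz ≈ 15 oz

butter: 22 oz; honey: 768 mL; granulated sugar: 10 oz; buttermilk: 64 mL; sliced almonds: 15 oz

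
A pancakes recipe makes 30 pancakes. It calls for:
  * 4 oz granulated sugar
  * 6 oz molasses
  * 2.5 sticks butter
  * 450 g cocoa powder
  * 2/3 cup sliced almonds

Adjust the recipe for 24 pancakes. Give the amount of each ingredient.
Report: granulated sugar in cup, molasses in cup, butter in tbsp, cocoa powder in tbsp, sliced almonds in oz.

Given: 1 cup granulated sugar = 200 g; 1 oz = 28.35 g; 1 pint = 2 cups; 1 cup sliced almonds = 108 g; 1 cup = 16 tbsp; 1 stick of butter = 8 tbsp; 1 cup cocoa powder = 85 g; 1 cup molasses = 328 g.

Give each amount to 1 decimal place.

Scaling factor: 24/30 = 4/5 = 0.8.
granulated sugar: 4 oz × 4/5 × 28.35 g/oz ÷ 200 g/cup ≈ 0.5 cup
molasses: 6 oz × 4/5 × 28.35 g/oz ÷ 328 g/cup ≈ 0.4 cup
butter: 2.5 stick × 4/5 × 8 tbsp/stick = 16.0 tbsp
cocoa powder: 450 g × 4/5 ÷ 85 g/cup × 16 tbsp/cup ≈ 67.8 tbsp
sliced almonds: 2/3 cup × 4/5 × 108 g/cup ÷ 28.35 g/oz ≈ 2.0 oz

granulated sugar: 0.5 cup; molasses: 0.4 cup; butter: 16.0 tbsp; cocoa powder: 67.8 tbsp; sliced almonds: 2.0 oz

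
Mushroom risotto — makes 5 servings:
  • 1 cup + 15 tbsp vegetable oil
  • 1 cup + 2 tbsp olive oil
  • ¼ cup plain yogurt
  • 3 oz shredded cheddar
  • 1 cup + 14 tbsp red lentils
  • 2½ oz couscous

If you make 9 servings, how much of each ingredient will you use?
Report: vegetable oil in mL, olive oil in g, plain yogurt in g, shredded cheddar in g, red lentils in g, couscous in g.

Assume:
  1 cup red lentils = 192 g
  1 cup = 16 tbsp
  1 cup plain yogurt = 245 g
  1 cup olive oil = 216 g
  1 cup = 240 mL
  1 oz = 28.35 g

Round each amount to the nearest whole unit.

vegetable oil: 837 mL; olive oil: 437 g; plain yogurt: 110 g; shredded cheddar: 153 g; red lentils: 648 g; couscous: 128 g

Scaling factor: 9/5 = 1.8.
vegetable oil: (1 cup + 15 tbsp = 1.9375 cup) × 9/5 × 240 mL/cup = 837 mL
olive oil: (1 cup + 2 tbsp = 1.125 cup) × 9/5 × 216 g/cup ≈ 437 g
plain yogurt: 0.25 cup × 9/5 × 245 g/cup ≈ 110 g
shredded cheddar: 3 oz × 9/5 × 28.35 g/oz ≈ 153 g
red lentils: (1 cup + 14 tbsp = 1.875 cup) × 9/5 × 192 g/cup = 648 g
couscous: 2.5 oz × 9/5 × 28.35 g/oz ≈ 128 g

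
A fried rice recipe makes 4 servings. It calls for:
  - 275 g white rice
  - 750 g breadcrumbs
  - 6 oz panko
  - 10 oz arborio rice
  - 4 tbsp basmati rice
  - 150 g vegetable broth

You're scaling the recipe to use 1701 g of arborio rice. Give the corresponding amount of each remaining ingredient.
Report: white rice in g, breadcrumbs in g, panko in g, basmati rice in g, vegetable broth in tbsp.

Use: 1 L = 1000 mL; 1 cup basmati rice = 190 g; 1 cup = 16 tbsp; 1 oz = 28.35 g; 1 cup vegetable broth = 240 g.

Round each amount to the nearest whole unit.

The original recipe has 283.5 g of arborio rice, so the scaling factor is 1701 ÷ 283.5 = 6.
white rice: 275 g × 6 = 1650 g
breadcrumbs: 750 g × 6 = 4500 g
panko: 6 oz × 6 × 28.35 g/oz ≈ 1021 g
basmati rice: 4 tbsp × 6 ÷ 16 tbsp/cup × 190 g/cup = 285 g
vegetable broth: 150 g × 6 ÷ 240 g/cup × 16 tbsp/cup = 60 tbsp

white rice: 1650 g; breadcrumbs: 4500 g; panko: 1021 g; basmati rice: 285 g; vegetable broth: 60 tbsp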